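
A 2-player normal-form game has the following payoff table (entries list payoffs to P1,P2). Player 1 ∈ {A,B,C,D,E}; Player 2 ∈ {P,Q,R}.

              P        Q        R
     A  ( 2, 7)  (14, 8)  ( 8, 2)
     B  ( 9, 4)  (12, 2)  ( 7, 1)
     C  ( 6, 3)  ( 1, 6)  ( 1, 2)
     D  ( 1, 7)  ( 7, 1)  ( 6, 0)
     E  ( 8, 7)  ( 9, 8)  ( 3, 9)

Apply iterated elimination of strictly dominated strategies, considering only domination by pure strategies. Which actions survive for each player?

P1 drop C (B beats it: P:9>6 Q:12>1 R:7>1)
P1 drop D (A beats it: P:2>1 Q:14>7 R:8>6)
P1 drop E (B beats it: P:9>8 Q:12>9 R:7>3)
P2 drop R (P beats it: A:7>2 B:4>1)
P1→{A,B} P2→{P,Q}

IESDS → P1:{A,B} P2:{P,Q}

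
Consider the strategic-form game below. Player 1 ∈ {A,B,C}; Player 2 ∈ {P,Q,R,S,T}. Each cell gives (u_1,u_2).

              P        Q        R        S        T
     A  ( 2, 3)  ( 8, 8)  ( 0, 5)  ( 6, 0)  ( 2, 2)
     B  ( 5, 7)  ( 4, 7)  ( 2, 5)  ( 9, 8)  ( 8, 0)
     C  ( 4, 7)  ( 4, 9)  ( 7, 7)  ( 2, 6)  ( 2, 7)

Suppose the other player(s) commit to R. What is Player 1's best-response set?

argmax u_1 = {C}

u_1(A vs R) = 0
u_1(B vs R) = 2
u_1(C vs R) = 7
max payoff 7 at {C}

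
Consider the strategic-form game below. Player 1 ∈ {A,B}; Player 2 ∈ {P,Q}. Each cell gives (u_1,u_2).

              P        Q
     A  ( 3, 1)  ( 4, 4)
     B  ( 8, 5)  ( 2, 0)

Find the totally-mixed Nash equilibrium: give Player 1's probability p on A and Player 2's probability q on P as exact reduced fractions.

p=5/8, q=2/7

P1 indiff ⇒ q·3+(1-q)·4 = q·8+(1-q)·2 ⇒ q(-5) = (1-q)(-2) ⇒ q = 2/7
P2 indiff ⇒ p·1+(1-p)·5 = p·4+(1-p)·0 ⇒ p(-3) = (1-p)(-5) ⇒ p = 5/8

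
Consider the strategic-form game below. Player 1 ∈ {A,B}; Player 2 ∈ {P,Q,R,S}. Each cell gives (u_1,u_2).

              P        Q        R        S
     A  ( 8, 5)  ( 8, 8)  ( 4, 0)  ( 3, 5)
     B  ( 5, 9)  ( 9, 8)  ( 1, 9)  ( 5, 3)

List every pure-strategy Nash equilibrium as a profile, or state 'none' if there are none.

(A,P): not NE [P2→Q gives 8>5]
(A,Q): not NE [P1→B gives 9>8]
(A,R): not NE [P2→Q gives 8>0]
(A,S): not NE [P1→B gives 5>3; P2→Q gives 8>5]
(B,P): not NE [P1→A gives 8>5]
(B,Q): not NE [P2→R gives 9>8]
(B,R): not NE [P1→A gives 4>1]
(B,S): not NE [P2→R gives 9>3]

PSNE: ∅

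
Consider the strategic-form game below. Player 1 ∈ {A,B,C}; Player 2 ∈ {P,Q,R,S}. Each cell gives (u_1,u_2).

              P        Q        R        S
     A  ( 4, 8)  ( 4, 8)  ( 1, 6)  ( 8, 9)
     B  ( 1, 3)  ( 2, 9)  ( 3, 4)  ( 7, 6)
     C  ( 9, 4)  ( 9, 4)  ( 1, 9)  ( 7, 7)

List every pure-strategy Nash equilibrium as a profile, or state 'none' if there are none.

Nash profiles: (A,S)

(A,P): not NE [P1→C gives 9>4; P2→S gives 9>8]
(A,Q): not NE [P1→C gives 9>4; P2→S gives 9>8]
(A,R): not NE [P1→B gives 3>1; P2→S gives 9>6]
(A,S): NE
(B,P): not NE [P1→C gives 9>1; P2→Q gives 9>3]
(B,Q): not NE [P1→C gives 9>2]
(B,R): not NE [P2→Q gives 9>4]
(B,S): not NE [P1→A gives 8>7; P2→Q gives 9>6]
(C,P): not NE [P2→R gives 9>4]
(C,Q): not NE [P2→R gives 9>4]
(C,R): not NE [P1→B gives 3>1]
(C,S): not NE [P1→A gives 8>7; P2→R gives 9>7]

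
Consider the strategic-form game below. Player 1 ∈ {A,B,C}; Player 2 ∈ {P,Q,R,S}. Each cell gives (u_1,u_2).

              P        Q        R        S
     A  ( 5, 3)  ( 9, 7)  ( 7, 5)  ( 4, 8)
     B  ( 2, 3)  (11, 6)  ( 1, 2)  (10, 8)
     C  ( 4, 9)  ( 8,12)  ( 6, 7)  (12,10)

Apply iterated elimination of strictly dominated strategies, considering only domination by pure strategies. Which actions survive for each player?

P2 drop P (Q beats it: A:7>3 B:6>3 C:12>9)
P2 drop R (Q beats it: A:7>5 B:6>2 C:12>7)
P1 drop A (B beats it: Q:11>9 S:10>4)
P1→{B,C} P2→{Q,S}

IESDS → P1:{B,C} P2:{Q,S}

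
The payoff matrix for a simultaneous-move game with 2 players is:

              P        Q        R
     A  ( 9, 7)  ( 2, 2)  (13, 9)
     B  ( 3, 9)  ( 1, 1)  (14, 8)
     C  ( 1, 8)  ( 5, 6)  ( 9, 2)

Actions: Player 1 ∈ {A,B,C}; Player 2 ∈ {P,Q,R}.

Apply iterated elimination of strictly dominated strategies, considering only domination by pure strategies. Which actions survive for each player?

Remaining: P1:{A,B} P2:{P,R}

P2 drop Q (P beats it: A:7>2 B:9>1 C:8>6)
P1 drop C (A beats it: P:9>1 R:13>9)
P1→{A,B} P2→{P,R}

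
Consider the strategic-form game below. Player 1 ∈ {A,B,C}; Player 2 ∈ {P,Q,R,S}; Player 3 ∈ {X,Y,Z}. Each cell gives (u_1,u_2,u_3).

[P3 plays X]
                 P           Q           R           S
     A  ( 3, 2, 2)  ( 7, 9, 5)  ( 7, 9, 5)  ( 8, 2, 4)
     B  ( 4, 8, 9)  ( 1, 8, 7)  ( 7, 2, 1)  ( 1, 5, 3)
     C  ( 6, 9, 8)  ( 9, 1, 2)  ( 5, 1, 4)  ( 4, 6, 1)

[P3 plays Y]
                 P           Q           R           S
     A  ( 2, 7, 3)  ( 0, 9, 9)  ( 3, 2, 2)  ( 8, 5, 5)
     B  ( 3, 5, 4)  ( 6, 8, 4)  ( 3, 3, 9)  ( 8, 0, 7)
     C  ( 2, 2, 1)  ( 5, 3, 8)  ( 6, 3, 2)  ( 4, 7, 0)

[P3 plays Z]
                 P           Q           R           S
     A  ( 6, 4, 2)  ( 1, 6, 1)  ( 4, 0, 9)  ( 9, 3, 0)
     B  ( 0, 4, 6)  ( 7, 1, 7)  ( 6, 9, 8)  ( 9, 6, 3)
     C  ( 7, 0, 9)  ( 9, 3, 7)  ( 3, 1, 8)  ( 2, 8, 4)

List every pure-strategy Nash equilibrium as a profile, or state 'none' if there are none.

(A,P,X): not NE [P1→C gives 6>3; P2→R gives 9>2; P3→Y gives 3>2]
(A,P,Y): not NE [P1→B gives 3>2; P2→Q gives 9>7]
(A,P,Z): not NE [P1→C gives 7>6; P2→Q gives 6>4; P3→Y gives 3>2]
(A,Q,X): not NE [P1→C gives 9>7; P3→Y gives 9>5]
(A,Q,Y): not NE [P1→B gives 6>0]
(A,Q,Z): not NE [P1→C gives 9>1; P3→Y gives 9>1]
(A,R,X): not NE [P3→Z gives 9>5]
(A,R,Y): not NE [P1→C gives 6>3; P2→Q gives 9>2; P3→Z gives 9>2]
(A,R,Z): not NE [P1→B gives 6>4; P2→Q gives 6>0]
(A,S,X): not NE [P2→R gives 9>2; P3→Y gives 5>4]
(A,S,Y): not NE [P2→Q gives 9>5]
(A,S,Z): not NE [P2→Q gives 6>3; P3→Y gives 5>0]
(B,P,X): not NE [P1→C gives 6>4]
(B,P,Y): not NE [P2→Q gives 8>5; P3→X gives 9>4]
(B,P,Z): not NE [P1→C gives 7>0; P2→R gives 9>4; P3→X gives 9>6]
(B,Q,X): not NE [P1→C gives 9>1]
(B,Q,Y): not NE [P3→Z gives 7>4]
(B,Q,Z): not NE [P1→C gives 9>7; P2→R gives 9>1]
(B,R,X): not NE [P2→Q gives 8>2; P3→Y gives 9>1]
(B,R,Y): not NE [P1→C gives 6>3; P2→Q gives 8>3]
(B,R,Z): not NE [P3→Y gives 9>8]
(B,S,X): not NE [P1→A gives 8>1; P2→Q gives 8>5; P3→Y gives 7>3]
(B,S,Y): not NE [P2→Q gives 8>0]
(B,S,Z): not NE [P2→R gives 9>6; P3→Y gives 7>3]
(C,P,X): not NE [P3→Z gives 9>8]
(C,P,Y): not NE [P1→B gives 3>2; P2→S gives 7>2; P3→Z gives 9>1]
(C,P,Z): not NE [P2→S gives 8>0]
(C,Q,X): not NE [P2→P gives 9>1; P3→Y gives 8>2]
(C,Q,Y): not NE [P1→B gives 6>5; P2→S gives 7>3]
(C,Q,Z): not NE [P2→S gives 8>3; P3→Y gives 8>7]
(C,R,X): not NE [P1→B gives 7>5; P2→P gives 9>1; P3→Z gives 8>4]
(C,R,Y): not NE [P2→S gives 7>3; P3→Z gives 8>2]
(C,R,Z): not NE [P1→B gives 6>3; P2→S gives 8>1]
(C,S,X): not NE [P1→A gives 8>4; P2→P gives 9>6; P3→Z gives 4>1]
(C,S,Y): not NE [P1→B gives 8>4; P3→Z gives 4>0]
(C,S,Z): not NE [P1→B gives 9>2]

PSNE: ∅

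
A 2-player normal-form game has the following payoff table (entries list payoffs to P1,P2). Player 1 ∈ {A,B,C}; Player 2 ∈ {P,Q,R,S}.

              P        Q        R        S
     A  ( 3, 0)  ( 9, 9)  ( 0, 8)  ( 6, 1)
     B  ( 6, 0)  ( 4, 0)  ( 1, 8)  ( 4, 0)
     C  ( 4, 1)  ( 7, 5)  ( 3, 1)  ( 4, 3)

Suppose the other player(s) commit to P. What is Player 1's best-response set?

u_1(A vs P) = 3
u_1(B vs P) = 6
u_1(C vs P) = 4
max payoff 6 at {B}

P1 best: {B}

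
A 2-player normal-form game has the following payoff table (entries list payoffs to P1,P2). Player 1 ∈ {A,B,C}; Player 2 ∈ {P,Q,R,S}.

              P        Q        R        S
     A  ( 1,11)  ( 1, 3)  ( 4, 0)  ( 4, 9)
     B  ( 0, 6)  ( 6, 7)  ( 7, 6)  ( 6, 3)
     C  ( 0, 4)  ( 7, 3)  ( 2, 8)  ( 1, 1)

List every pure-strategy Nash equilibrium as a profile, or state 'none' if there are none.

(A,P): NE
(A,Q): not NE [P1→C gives 7>1; P2→P gives 11>3]
(A,R): not NE [P1→B gives 7>4; P2→P gives 11>0]
(A,S): not NE [P1→B gives 6>4; P2→P gives 11>9]
(B,P): not NE [P1→A gives 1>0; P2→Q gives 7>6]
(B,Q): not NE [P1→C gives 7>6]
(B,R): not NE [P2→Q gives 7>6]
(B,S): not NE [P2→Q gives 7>3]
(C,P): not NE [P1→A gives 1>0; P2→R gives 8>4]
(C,Q): not NE [P2→R gives 8>3]
(C,R): not NE [P1→B gives 7>2]
(C,S): not NE [P1→B gives 6>1; P2→R gives 8>1]

Nash profiles: (A,P)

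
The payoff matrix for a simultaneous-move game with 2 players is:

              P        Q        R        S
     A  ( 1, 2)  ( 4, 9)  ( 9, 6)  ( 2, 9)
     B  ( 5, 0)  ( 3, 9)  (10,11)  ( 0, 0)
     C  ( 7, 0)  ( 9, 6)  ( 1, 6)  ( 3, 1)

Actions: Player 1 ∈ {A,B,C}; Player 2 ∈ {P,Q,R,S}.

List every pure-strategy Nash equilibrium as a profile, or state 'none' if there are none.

(A,P): not NE [P1→C gives 7>1; P2→S gives 9>2]
(A,Q): not NE [P1→C gives 9>4]
(A,R): not NE [P1→B gives 10>9; P2→S gives 9>6]
(A,S): not NE [P1→C gives 3>2]
(B,P): not NE [P1→C gives 7>5; P2→R gives 11>0]
(B,Q): not NE [P1→C gives 9>3; P2→R gives 11>9]
(B,R): NE
(B,S): not NE [P1→C gives 3>0; P2→R gives 11>0]
(C,P): not NE [P2→R gives 6>0]
(C,Q): NE
(C,R): not NE [P1→B gives 10>1]
(C,S): not NE [P2→R gives 6>1]

PSNE = {(B,R), (C,Q)}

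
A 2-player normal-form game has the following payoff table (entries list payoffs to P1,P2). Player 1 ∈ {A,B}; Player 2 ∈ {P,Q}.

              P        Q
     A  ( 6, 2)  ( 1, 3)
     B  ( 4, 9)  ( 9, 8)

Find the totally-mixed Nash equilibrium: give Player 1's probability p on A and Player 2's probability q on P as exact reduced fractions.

P1 indiff ⇒ q·6+(1-q)·1 = q·4+(1-q)·9 ⇒ q(2) = (1-q)(8) ⇒ q = 4/5
P2 indiff ⇒ p·2+(1-p)·9 = p·3+(1-p)·8 ⇒ p(-1) = (1-p)(-1) ⇒ p = 1/2

P1 mixes 1/2 on A; P2 mixes 4/5 on P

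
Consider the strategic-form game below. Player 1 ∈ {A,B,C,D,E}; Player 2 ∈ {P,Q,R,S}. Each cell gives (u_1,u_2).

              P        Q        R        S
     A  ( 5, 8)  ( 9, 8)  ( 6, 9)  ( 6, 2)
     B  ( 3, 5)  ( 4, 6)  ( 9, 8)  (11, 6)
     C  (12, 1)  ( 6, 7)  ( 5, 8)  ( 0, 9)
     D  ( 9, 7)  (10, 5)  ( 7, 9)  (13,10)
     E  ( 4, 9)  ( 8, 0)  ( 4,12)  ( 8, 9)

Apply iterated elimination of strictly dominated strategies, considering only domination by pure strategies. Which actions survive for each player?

P1 drop A (D beats it: P:9>5 Q:10>9 R:7>6 S:13>6)
P1 drop E (D beats it: P:9>4 Q:10>8 R:7>4 S:13>8)
P2 drop P (R beats it: B:8>5 C:8>1 D:9>7)
P1 drop C (D beats it: Q:10>6 R:7>5 S:13>0)
P2 drop Q (R beats it: B:8>6 D:9>5)
P1→{B,D} P2→{R,S}

Remaining: P1:{B,D} P2:{R,S}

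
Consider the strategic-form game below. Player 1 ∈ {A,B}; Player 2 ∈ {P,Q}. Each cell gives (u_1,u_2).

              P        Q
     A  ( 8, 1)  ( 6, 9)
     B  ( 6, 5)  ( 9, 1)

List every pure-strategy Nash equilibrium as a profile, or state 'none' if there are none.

Equilibria: none

(A,P): not NE [P2→Q gives 9>1]
(A,Q): not NE [P1→B gives 9>6]
(B,P): not NE [P1→A gives 8>6]
(B,Q): not NE [P2→P gives 5>1]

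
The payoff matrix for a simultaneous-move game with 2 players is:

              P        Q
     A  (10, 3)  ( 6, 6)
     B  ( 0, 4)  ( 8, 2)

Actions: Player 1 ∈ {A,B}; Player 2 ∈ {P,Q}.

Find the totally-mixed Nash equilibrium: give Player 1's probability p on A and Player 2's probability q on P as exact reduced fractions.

(p,q) = (2/5, 1/6)

P1 indiff ⇒ q·10+(1-q)·6 = q·0+(1-q)·8 ⇒ q(10) = (1-q)(2) ⇒ q = 1/6
P2 indiff ⇒ p·3+(1-p)·4 = p·6+(1-p)·2 ⇒ p(-3) = (1-p)(-2) ⇒ p = 2/5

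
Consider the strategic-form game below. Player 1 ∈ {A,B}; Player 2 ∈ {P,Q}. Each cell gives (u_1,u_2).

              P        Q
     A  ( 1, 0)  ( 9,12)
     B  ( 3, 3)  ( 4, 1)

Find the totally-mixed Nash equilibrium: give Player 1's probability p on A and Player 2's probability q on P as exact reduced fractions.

(p,q) = (1/7, 5/7)

P1 indiff ⇒ q·1+(1-q)·9 = q·3+(1-q)·4 ⇒ q(-2) = (1-q)(-5) ⇒ q = 5/7
P2 indiff ⇒ p·0+(1-p)·3 = p·12+(1-p)·1 ⇒ p(-12) = (1-p)(-2) ⇒ p = 1/7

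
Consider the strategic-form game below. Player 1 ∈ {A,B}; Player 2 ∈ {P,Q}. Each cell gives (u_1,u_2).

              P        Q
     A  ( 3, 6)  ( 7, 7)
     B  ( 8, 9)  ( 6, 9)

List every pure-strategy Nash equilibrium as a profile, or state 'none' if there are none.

Nash profiles: (A,Q), (B,P)

(A,P): not NE [P1→B gives 8>3; P2→Q gives 7>6]
(A,Q): NE
(B,P): NE
(B,Q): not NE [P1→A gives 7>6]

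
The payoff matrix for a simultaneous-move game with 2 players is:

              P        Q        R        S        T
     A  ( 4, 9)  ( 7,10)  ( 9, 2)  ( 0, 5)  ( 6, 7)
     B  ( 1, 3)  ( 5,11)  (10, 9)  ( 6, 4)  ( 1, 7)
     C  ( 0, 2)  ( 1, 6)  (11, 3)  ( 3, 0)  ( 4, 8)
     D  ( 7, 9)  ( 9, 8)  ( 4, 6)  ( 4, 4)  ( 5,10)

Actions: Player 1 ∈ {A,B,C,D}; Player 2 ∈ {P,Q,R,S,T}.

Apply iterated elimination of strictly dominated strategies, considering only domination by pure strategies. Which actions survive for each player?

IESDS → P1:{A,D} P2:{P,Q,T}

P2 drop R (Q beats it: A:10>2 B:11>9 C:6>3 D:8>6)
P1 drop C (D beats it: P:7>0 Q:9>1 S:4>3 T:5>4)
P2 drop S (Q beats it: A:10>5 B:11>4 D:8>4)
P1 drop B (A beats it: P:4>1 Q:7>5 T:6>1)
P1→{A,D} P2→{P,Q,T}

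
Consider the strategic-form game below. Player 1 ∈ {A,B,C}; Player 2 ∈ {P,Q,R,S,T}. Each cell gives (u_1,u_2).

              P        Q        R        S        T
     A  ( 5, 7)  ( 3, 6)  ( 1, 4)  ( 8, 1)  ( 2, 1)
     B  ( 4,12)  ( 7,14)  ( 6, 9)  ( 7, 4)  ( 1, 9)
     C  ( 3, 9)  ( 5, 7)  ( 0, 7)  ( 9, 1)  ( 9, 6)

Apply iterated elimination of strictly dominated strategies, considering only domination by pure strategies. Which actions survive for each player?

Survivors P1:{A,B} P2:{P,Q}

P2 drop R (P beats it: A:7>4 B:12>9 C:9>7)
P2 drop S (P beats it: A:7>1 B:12>4 C:9>1)
P2 drop T (P beats it: A:7>1 B:12>9 C:9>6)
P1 drop C (B beats it: P:4>3 Q:7>5)
P1→{A,B} P2→{P,Q}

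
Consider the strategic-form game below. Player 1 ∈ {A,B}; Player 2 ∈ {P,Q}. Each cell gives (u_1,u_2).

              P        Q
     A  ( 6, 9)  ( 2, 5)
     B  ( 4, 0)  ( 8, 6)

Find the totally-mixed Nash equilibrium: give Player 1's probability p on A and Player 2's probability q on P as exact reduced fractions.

P1 indiff ⇒ q·6+(1-q)·2 = q·4+(1-q)·8 ⇒ q(2) = (1-q)(6) ⇒ q = 3/4
P2 indiff ⇒ p·9+(1-p)·0 = p·5+(1-p)·6 ⇒ p(4) = (1-p)(6) ⇒ p = 3/5

p=3/5, q=3/4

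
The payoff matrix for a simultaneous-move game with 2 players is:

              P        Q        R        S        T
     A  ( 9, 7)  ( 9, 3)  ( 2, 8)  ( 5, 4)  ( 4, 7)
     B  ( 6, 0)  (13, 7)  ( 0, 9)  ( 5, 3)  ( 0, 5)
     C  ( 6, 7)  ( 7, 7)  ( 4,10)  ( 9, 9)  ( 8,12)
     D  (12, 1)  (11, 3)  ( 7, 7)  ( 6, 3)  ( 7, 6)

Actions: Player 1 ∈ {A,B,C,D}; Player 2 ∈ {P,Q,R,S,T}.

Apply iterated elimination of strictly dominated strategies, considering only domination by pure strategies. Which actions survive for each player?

Remaining: P1:{C,D} P2:{R,T}

P1 drop A (D beats it: P:12>9 Q:11>9 R:7>2 S:6>5 T:7>4)
P2 drop P (R beats it: B:9>0 C:10>7 D:7>1)
P2 drop Q (R beats it: B:9>7 C:10>7 D:7>3)
P1 drop B (C beats it: R:4>0 S:9>5 T:8>0)
P2 drop S (R beats it: C:10>9 D:7>3)
P1→{C,D} P2→{R,T}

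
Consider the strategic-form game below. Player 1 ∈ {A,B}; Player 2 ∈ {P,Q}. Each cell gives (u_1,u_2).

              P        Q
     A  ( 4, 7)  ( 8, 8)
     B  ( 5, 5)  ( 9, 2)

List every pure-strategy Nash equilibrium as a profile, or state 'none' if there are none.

PSNE = {(B,P)}

(A,P): not NE [P1→B gives 5>4; P2→Q gives 8>7]
(A,Q): not NE [P1→B gives 9>8]
(B,P): NE
(B,Q): not NE [P2→P gives 5>2]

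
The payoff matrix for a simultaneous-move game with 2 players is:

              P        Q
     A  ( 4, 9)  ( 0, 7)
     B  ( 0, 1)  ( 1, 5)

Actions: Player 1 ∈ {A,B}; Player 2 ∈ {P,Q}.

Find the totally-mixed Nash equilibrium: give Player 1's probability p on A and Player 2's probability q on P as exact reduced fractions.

P1 indiff ⇒ q·4+(1-q)·0 = q·0+(1-q)·1 ⇒ q(4) = (1-q)(1) ⇒ q = 1/5
P2 indiff ⇒ p·9+(1-p)·1 = p·7+(1-p)·5 ⇒ p(2) = (1-p)(4) ⇒ p = 2/3

p=2/3, q=1/5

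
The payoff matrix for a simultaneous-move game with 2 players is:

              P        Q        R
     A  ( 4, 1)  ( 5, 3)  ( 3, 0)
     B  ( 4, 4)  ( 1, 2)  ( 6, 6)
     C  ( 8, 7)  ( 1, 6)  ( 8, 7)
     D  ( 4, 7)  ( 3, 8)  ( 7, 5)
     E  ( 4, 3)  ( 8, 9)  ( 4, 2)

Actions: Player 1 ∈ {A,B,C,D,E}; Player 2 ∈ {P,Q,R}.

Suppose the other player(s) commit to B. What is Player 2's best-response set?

argmax u_2 = {R}

u_2(P vs B) = 4
u_2(Q vs B) = 2
u_2(R vs B) = 6
max payoff 6 at {R}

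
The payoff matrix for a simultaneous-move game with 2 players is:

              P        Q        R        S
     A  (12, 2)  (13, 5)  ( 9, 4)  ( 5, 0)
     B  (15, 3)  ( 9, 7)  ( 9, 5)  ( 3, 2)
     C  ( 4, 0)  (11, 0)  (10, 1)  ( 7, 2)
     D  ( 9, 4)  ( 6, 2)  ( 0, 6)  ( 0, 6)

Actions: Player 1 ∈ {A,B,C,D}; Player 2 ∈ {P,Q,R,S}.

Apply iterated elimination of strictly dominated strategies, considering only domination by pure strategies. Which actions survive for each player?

P1 drop D (A beats it: P:12>9 Q:13>6 R:9>0 S:5>0)
P2 drop P (R beats it: A:4>2 B:5>3 C:1>0)
P1 drop B (C beats it: Q:11>9 R:10>9 S:7>3)
P1→{A,C} P2→{Q,R,S}

Remaining: P1:{A,C} P2:{Q,R,S}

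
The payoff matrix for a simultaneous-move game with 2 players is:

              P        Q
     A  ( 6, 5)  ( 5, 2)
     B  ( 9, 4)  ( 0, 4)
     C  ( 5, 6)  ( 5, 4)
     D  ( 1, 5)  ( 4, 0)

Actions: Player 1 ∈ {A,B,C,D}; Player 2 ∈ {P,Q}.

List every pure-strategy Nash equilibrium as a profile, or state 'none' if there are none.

(A,P): not NE [P1→B gives 9>6]
(A,Q): not NE [P2→P gives 5>2]
(B,P): NE
(B,Q): not NE [P1→C gives 5>0]
(C,P): not NE [P1→B gives 9>5]
(C,Q): not NE [P2→P gives 6>4]
(D,P): not NE [P1→B gives 9>1]
(D,Q): not NE [P1→C gives 5>4; P2→P gives 5>0]

Nash profiles: (B,P)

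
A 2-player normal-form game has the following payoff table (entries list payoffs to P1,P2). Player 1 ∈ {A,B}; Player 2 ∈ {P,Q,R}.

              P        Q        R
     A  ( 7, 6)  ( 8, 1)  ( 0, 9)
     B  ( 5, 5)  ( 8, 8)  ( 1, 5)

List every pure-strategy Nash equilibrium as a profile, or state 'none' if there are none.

(A,P): not NE [P2→R gives 9>6]
(A,Q): not NE [P2→R gives 9>1]
(A,R): not NE [P1→B gives 1>0]
(B,P): not NE [P1→A gives 7>5; P2→Q gives 8>5]
(B,Q): NE
(B,R): not NE [P2→Q gives 8>5]

PSNE = {(B,Q)}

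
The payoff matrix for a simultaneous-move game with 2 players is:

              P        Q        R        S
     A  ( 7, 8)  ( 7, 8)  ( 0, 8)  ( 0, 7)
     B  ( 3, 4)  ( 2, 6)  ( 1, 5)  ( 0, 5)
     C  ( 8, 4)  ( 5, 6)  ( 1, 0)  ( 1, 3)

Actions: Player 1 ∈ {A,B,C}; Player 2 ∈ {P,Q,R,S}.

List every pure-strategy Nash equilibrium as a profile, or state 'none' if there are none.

PSNE = {(A,Q)}

(A,P): not NE [P1→C gives 8>7]
(A,Q): NE
(A,R): not NE [P1→C gives 1>0]
(A,S): not NE [P1→C gives 1>0; P2→R gives 8>7]
(B,P): not NE [P1→C gives 8>3; P2→Q gives 6>4]
(B,Q): not NE [P1→A gives 7>2]
(B,R): not NE [P2→Q gives 6>5]
(B,S): not NE [P1→C gives 1>0; P2→Q gives 6>5]
(C,P): not NE [P2→Q gives 6>4]
(C,Q): not NE [P1→A gives 7>5]
(C,R): not NE [P2→Q gives 6>0]
(C,S): not NE [P2→Q gives 6>3]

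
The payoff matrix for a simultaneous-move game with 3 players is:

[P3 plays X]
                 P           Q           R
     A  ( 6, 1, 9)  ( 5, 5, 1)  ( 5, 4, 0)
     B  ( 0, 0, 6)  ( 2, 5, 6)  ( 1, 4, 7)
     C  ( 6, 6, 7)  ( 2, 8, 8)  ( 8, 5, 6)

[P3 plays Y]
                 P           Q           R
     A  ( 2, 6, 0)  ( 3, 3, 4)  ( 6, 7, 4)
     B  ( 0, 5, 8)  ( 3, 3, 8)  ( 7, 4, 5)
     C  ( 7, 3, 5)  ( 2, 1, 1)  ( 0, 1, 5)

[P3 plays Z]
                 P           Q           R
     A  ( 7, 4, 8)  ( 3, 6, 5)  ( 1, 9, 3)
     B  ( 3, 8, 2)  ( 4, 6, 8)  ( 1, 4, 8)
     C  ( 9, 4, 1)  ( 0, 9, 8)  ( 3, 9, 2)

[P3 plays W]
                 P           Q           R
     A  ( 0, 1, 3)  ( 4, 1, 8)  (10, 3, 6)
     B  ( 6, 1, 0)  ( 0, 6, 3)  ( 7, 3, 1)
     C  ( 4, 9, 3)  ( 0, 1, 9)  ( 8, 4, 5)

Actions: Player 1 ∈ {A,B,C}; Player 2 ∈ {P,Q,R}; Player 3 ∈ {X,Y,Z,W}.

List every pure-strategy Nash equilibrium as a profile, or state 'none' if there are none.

(A,P,X): not NE [P2→Q gives 5>1]
(A,P,Y): not NE [P1→C gives 7>2; P2→R gives 7>6; P3→X gives 9>0]
(A,P,Z): not NE [P1→C gives 9>7; P2→R gives 9>4; P3→X gives 9>8]
(A,P,W): not NE [P1→B gives 6>0; P2→R gives 3>1; P3→X gives 9>3]
(A,Q,X): not NE [P3→W gives 8>1]
(A,Q,Y): not NE [P2→R gives 7>3; P3→W gives 8>4]
(A,Q,Z): not NE [P1→B gives 4>3; P2→R gives 9>6; P3→W gives 8>5]
(A,Q,W): not NE [P2→R gives 3>1]
(A,R,X): not NE [P1→C gives 8>5; P2→Q gives 5>4; P3→W gives 6>0]
(A,R,Y): not NE [P1→B gives 7>6; P3→W gives 6>4]
(A,R,Z): not NE [P1→C gives 3>1; P3→W gives 6>3]
(A,R,W): NE
(B,P,X): not NE [P1→C gives 6>0; P2→Q gives 5>0; P3→Y gives 8>6]
(B,P,Y): not NE [P1→C gives 7>0]
(B,P,Z): not NE [P1→C gives 9>3; P3→Y gives 8>2]
(B,P,W): not NE [P2→Q gives 6>1; P3→Y gives 8>0]
(B,Q,X): not NE [P1→A gives 5>2; P3→Z gives 8>6]
(B,Q,Y): not NE [P2→P gives 5>3]
(B,Q,Z): not NE [P2→P gives 8>6]
(B,Q,W): not NE [P1→A gives 4>0; P3→Z gives 8>3]
(B,R,X): not NE [P1→C gives 8>1; P2→Q gives 5>4; P3→Z gives 8>7]
(B,R,Y): not NE [P2→P gives 5>4; P3→Z gives 8>5]
(B,R,Z): not NE [P1→C gives 3>1; P2→P gives 8>4]
(B,R,W): not NE [P1→A gives 10>7; P2→Q gives 6>3; P3→Z gives 8>1]
(C,P,X): not NE [P2→Q gives 8>6]
(C,P,Y): not NE [P3→X gives 7>5]
(C,P,Z): not NE [P2→R gives 9>4; P3→X gives 7>1]
(C,P,W): not NE [P1→B gives 6>4; P3→X gives 7>3]
(C,Q,X): not NE [P1→A gives 5>2; P3→W gives 9>8]
(C,Q,Y): not NE [P1→B gives 3>2; P2→P gives 3>1; P3→W gives 9>1]
(C,Q,Z): not NE [P1→B gives 4>0; P3→W gives 9>8]
(C,Q,W): not NE [P1→A gives 4>0; P2→P gives 9>1]
(C,R,X): not NE [P2→Q gives 8>5]
(C,R,Y): not NE [P1→B gives 7>0; P2→P gives 3>1; P3→X gives 6>5]
(C,R,Z): not NE [P3→X gives 6>2]
(C,R,W): not NE [P1→A gives 10>8; P2→P gives 9>4; P3→X gives 6>5]

Nash profiles: (A,R,W)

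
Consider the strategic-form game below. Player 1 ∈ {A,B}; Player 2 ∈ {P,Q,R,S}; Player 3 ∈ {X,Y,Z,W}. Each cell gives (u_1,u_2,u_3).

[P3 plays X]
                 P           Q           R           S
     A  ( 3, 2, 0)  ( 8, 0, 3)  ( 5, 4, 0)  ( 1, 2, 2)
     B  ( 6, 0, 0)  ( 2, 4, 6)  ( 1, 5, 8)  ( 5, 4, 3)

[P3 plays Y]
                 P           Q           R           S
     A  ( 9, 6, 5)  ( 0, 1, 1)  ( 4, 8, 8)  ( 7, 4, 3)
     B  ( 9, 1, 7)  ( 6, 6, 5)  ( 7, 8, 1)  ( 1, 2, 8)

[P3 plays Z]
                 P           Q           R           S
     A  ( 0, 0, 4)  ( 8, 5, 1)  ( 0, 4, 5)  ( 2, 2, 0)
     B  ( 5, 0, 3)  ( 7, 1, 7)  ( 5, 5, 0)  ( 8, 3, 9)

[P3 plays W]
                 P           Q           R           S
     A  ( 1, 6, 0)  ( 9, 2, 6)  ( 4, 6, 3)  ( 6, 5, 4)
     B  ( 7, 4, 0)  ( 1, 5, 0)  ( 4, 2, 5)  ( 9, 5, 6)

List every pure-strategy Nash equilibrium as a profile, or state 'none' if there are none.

Equilibria: none

(A,P,X): not NE [P1→B gives 6>3; P2→R gives 4>2; P3→Y gives 5>0]
(A,P,Y): not NE [P2→R gives 8>6]
(A,P,Z): not NE [P1→B gives 5>0; P2→Q gives 5>0; P3→Y gives 5>4]
(A,P,W): not NE [P1→B gives 7>1; P3→Y gives 5>0]
(A,Q,X): not NE [P2→R gives 4>0; P3→W gives 6>3]
(A,Q,Y): not NE [P1→B gives 6>0; P2→R gives 8>1; P3→W gives 6>1]
(A,Q,Z): not NE [P3→W gives 6>1]
(A,Q,W): not NE [P2→R gives 6>2]
(A,R,X): not NE [P3→Y gives 8>0]
(A,R,Y): not NE [P1→B gives 7>4]
(A,R,Z): not NE [P1→B gives 5>0; P2→Q gives 5>4; P3→Y gives 8>5]
(A,R,W): not NE [P3→Y gives 8>3]
(A,S,X): not NE [P1→B gives 5>1; P2→R gives 4>2; P3→W gives 4>2]
(A,S,Y): not NE [P2→R gives 8>4; P3→W gives 4>3]
(A,S,Z): not NE [P1→B gives 8>2; P2→Q gives 5>2; P3→W gives 4>0]
(A,S,W): not NE [P1→B gives 9>6; P2→R gives 6>5]
(B,P,X): not NE [P2→R gives 5>0; P3→Y gives 7>0]
(B,P,Y): not NE [P2→R gives 8>1]
(B,P,Z): not NE [P2→R gives 5>0; P3→Y gives 7>3]
(B,P,W): not NE [P2→S gives 5>4; P3→Y gives 7>0]
(B,Q,X): not NE [P1→A gives 8>2; P2→R gives 5>4; P3→Z gives 7>6]
(B,Q,Y): not NE [P2→R gives 8>6; P3→Z gives 7>5]
(B,Q,Z): not NE [P1→A gives 8>7; P2→R gives 5>1]
(B,Q,W): not NE [P1→A gives 9>1; P3→Z gives 7>0]
(B,R,X): not NE [P1→A gives 5>1]
(B,R,Y): not NE [P3→X gives 8>1]
(B,R,Z): not NE [P3→X gives 8>0]
(B,R,W): not NE [P2→S gives 5>2; P3→X gives 8>5]
(B,S,X): not NE [P2→R gives 5>4; P3→Z gives 9>3]
(B,S,Y): not NE [P1→A gives 7>1; P2→R gives 8>2; P3→Z gives 9>8]
(B,S,Z): not NE [P2→R gives 5>3]
(B,S,W): not NE [P3→Z gives 9>6]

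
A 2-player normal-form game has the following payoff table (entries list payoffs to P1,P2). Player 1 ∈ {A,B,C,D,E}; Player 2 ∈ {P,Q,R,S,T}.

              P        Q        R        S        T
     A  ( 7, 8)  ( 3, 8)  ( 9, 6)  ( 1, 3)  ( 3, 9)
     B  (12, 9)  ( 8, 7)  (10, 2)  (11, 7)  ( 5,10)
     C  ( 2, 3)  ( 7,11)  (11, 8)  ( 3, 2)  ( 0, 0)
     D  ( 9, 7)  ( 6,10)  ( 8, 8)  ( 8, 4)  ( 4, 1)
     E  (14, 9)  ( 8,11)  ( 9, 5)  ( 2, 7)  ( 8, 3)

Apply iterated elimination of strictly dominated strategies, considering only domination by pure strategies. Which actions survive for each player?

P1 drop A (B beats it: P:12>7 Q:8>3 R:10>9 S:11>1 T:5>3)
P1 drop D (B beats it: P:12>9 Q:8>6 R:10>8 S:11>8 T:5>4)
P2 drop R (Q beats it: B:7>2 C:11>8 E:11>5)
P1 drop C (B beats it: P:12>2 Q:8>7 S:11>3 T:5>0)
P2 drop S (P beats it: B:9>7 E:9>7)
P1→{B,E} P2→{P,Q,T}

IESDS → P1:{B,E} P2:{P,Q,T}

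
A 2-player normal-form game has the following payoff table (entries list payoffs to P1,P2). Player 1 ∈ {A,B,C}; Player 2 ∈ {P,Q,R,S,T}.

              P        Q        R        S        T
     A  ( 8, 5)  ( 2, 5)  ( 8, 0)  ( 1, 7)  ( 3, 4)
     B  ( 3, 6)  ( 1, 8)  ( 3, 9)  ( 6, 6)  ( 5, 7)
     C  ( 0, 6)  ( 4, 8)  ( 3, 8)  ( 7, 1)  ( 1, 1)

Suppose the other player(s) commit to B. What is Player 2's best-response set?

argmax u_2 = {R}

u_2(P vs B) = 6
u_2(Q vs B) = 8
u_2(R vs B) = 9
u_2(S vs B) = 6
u_2(T vs B) = 7
max payoff 9 at {R}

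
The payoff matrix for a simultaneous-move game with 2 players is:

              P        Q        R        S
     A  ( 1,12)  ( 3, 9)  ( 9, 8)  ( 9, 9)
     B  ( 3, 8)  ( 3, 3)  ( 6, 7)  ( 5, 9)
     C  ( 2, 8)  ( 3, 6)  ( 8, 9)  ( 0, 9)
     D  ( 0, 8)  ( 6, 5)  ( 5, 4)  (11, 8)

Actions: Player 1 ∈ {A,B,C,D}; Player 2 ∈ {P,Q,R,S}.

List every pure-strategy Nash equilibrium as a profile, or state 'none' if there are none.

PSNE = {(D,S)}

(A,P): not NE [P1→B gives 3>1]
(A,Q): not NE [P1→D gives 6>3; P2→P gives 12>9]
(A,R): not NE [P2→P gives 12>8]
(A,S): not NE [P1→D gives 11>9; P2→P gives 12>9]
(B,P): not NE [P2→S gives 9>8]
(B,Q): not NE [P1→D gives 6>3; P2→S gives 9>3]
(B,R): not NE [P1→A gives 9>6; P2→S gives 9>7]
(B,S): not NE [P1→D gives 11>5]
(C,P): not NE [P1→B gives 3>2; P2→S gives 9>8]
(C,Q): not NE [P1→D gives 6>3; P2→S gives 9>6]
(C,R): not NE [P1→A gives 9>8]
(C,S): not NE [P1→D gives 11>0]
(D,P): not NE [P1→B gives 3>0]
(D,Q): not NE [P2→S gives 8>5]
(D,R): not NE [P1→A gives 9>5; P2→S gives 8>4]
(D,S): NE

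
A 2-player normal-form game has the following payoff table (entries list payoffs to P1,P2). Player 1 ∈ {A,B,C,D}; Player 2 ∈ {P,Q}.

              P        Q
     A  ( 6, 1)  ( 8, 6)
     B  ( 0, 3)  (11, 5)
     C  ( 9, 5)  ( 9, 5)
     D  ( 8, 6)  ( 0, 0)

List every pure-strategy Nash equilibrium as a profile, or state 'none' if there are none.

(A,P): not NE [P1→C gives 9>6; P2→Q gives 6>1]
(A,Q): not NE [P1→B gives 11>8]
(B,P): not NE [P1→C gives 9>0; P2→Q gives 5>3]
(B,Q): NE
(C,P): NE
(C,Q): not NE [P1→B gives 11>9]
(D,P): not NE [P1→C gives 9>8]
(D,Q): not NE [P1→B gives 11>0; P2→P gives 6>0]

PSNE = {(B,Q), (C,P)}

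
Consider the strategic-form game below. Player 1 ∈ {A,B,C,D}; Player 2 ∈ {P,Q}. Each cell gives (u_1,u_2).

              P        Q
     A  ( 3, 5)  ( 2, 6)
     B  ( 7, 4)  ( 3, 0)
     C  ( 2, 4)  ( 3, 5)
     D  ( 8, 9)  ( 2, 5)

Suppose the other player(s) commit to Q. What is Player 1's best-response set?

argmax u_1 = {B,C}

u_1(A vs Q) = 2
u_1(B vs Q) = 3
u_1(C vs Q) = 3
u_1(D vs Q) = 2
max payoff 3 at {B,C}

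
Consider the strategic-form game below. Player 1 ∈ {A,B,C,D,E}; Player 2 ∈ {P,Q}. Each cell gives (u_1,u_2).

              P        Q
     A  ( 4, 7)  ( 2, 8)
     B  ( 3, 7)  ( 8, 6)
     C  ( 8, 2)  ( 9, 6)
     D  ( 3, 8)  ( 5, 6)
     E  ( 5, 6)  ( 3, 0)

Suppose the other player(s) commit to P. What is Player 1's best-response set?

u_1(A vs P) = 4
u_1(B vs P) = 3
u_1(C vs P) = 8
u_1(D vs P) = 3
u_1(E vs P) = 5
max payoff 8 at {C}

argmax u_1 = {C}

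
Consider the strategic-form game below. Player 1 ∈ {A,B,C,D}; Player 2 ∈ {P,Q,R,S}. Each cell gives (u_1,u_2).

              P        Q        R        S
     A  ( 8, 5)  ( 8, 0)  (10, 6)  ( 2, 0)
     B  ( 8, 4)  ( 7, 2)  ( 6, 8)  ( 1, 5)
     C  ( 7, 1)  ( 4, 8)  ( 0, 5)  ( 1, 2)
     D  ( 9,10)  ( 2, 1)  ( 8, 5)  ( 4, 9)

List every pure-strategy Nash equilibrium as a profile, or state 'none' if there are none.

PSNE = {(A,R), (D,P)}

(A,P): not NE [P1→D gives 9>8; P2→R gives 6>5]
(A,Q): not NE [P2→R gives 6>0]
(A,R): NE
(A,S): not NE [P1→D gives 4>2; P2→R gives 6>0]
(B,P): not NE [P1→D gives 9>8; P2→R gives 8>4]
(B,Q): not NE [P1→A gives 8>7; P2→R gives 8>2]
(B,R): not NE [P1→A gives 10>6]
(B,S): not NE [P1→D gives 4>1; P2→R gives 8>5]
(C,P): not NE [P1→D gives 9>7; P2→Q gives 8>1]
(C,Q): not NE [P1→A gives 8>4]
(C,R): not NE [P1→A gives 10>0; P2→Q gives 8>5]
(C,S): not NE [P1→D gives 4>1; P2→Q gives 8>2]
(D,P): NE
(D,Q): not NE [P1→A gives 8>2; P2→P gives 10>1]
(D,R): not NE [P1→A gives 10>8; P2→P gives 10>5]
(D,S): not NE [P2→P gives 10>9]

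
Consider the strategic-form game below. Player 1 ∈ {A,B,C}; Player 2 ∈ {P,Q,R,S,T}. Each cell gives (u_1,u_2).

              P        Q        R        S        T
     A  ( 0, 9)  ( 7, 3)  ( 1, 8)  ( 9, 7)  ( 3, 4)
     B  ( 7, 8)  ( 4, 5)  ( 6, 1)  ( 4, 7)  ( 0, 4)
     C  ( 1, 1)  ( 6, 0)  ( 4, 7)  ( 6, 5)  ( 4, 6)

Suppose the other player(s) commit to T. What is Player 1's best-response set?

u_1(A vs T) = 3
u_1(B vs T) = 0
u_1(C vs T) = 4
max payoff 4 at {C}

BR_1 = {C}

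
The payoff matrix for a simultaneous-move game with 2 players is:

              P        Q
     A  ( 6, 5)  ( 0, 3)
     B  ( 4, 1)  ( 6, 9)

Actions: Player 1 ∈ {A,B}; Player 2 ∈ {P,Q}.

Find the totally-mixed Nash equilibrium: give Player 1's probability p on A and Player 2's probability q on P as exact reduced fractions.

(p,q) = (4/5, 3/4)

P1 indiff ⇒ q·6+(1-q)·0 = q·4+(1-q)·6 ⇒ q(2) = (1-q)(6) ⇒ q = 3/4
P2 indiff ⇒ p·5+(1-p)·1 = p·3+(1-p)·9 ⇒ p(2) = (1-p)(8) ⇒ p = 4/5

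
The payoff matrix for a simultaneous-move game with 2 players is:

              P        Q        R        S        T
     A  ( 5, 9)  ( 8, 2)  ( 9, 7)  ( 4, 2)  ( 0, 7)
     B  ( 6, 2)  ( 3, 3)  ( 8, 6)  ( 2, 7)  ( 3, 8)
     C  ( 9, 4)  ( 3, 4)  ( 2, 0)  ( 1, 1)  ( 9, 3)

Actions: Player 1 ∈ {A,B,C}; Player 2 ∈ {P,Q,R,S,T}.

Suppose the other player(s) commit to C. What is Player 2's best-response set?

u_2(P vs C) = 4
u_2(Q vs C) = 4
u_2(R vs C) = 0
u_2(S vs C) = 1
u_2(T vs C) = 3
max payoff 4 at {P,Q}

P2 best: {P,Q}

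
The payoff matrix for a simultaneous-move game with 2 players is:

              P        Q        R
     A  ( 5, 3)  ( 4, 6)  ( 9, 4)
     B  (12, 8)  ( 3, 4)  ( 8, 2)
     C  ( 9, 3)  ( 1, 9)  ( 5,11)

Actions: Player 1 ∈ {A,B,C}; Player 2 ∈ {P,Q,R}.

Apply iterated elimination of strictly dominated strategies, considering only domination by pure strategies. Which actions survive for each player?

P1 drop C (B beats it: P:12>9 Q:3>1 R:8>5)
P2 drop R (Q beats it: A:6>4 B:4>2)
P1→{A,B} P2→{P,Q}

IESDS → P1:{A,B} P2:{P,Q}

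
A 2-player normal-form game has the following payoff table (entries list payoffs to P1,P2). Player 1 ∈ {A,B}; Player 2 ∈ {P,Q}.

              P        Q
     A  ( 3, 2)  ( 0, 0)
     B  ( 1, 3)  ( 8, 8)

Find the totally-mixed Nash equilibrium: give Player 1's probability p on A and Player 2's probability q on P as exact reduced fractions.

P1 mixes 5/7 on A; P2 mixes 4/5 on P

P1 indiff ⇒ q·3+(1-q)·0 = q·1+(1-q)·8 ⇒ q(2) = (1-q)(8) ⇒ q = 4/5
P2 indiff ⇒ p·2+(1-p)·3 = p·0+(1-p)·8 ⇒ p(2) = (1-p)(5) ⇒ p = 5/7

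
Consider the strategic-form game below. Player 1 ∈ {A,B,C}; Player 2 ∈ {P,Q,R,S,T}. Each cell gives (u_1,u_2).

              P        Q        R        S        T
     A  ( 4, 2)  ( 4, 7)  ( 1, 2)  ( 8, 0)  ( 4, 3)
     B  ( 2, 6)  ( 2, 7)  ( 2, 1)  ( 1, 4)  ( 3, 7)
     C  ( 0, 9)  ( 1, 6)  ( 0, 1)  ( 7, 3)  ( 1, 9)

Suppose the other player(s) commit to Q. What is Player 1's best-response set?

u_1(A vs Q) = 4
u_1(B vs Q) = 2
u_1(C vs Q) = 1
max payoff 4 at {A}

P1 best: {A}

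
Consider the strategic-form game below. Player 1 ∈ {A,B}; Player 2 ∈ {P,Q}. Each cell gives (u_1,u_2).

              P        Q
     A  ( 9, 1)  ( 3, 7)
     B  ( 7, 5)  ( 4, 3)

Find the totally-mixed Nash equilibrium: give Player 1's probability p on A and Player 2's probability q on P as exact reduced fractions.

P1 indiff ⇒ q·9+(1-q)·3 = q·7+(1-q)·4 ⇒ q(2) = (1-q)(1) ⇒ q = 1/3
P2 indiff ⇒ p·1+(1-p)·5 = p·7+(1-p)·3 ⇒ p(-6) = (1-p)(-2) ⇒ p = 1/4

P1 mixes 1/4 on A; P2 mixes 1/3 on P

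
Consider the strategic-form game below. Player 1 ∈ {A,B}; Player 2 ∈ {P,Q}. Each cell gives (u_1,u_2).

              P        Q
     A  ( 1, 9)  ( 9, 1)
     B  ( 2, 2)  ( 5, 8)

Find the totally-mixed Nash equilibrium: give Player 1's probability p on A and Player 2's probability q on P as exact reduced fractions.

(p,q) = (3/7, 4/5)

P1 indiff ⇒ q·1+(1-q)·9 = q·2+(1-q)·5 ⇒ q(-1) = (1-q)(-4) ⇒ q = 4/5
P2 indiff ⇒ p·9+(1-p)·2 = p·1+(1-p)·8 ⇒ p(8) = (1-p)(6) ⇒ p = 3/7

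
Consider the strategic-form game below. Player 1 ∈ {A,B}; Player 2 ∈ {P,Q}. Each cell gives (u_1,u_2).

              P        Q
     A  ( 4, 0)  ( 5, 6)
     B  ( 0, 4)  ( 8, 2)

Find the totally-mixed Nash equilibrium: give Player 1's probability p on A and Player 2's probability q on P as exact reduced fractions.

P1 mixes 1/4 on A; P2 mixes 3/7 on P

P1 indiff ⇒ q·4+(1-q)·5 = q·0+(1-q)·8 ⇒ q(4) = (1-q)(3) ⇒ q = 3/7
P2 indiff ⇒ p·0+(1-p)·4 = p·6+(1-p)·2 ⇒ p(-6) = (1-p)(-2) ⇒ p = 1/4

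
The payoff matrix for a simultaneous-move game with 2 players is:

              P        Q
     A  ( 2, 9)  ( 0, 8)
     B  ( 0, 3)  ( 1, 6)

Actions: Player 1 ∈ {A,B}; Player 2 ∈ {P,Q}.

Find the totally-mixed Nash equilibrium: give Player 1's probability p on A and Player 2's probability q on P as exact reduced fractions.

(p,q) = (3/4, 1/3)

P1 indiff ⇒ q·2+(1-q)·0 = q·0+(1-q)·1 ⇒ q(2) = (1-q)(1) ⇒ q = 1/3
P2 indiff ⇒ p·9+(1-p)·3 = p·8+(1-p)·6 ⇒ p(1) = (1-p)(3) ⇒ p = 3/4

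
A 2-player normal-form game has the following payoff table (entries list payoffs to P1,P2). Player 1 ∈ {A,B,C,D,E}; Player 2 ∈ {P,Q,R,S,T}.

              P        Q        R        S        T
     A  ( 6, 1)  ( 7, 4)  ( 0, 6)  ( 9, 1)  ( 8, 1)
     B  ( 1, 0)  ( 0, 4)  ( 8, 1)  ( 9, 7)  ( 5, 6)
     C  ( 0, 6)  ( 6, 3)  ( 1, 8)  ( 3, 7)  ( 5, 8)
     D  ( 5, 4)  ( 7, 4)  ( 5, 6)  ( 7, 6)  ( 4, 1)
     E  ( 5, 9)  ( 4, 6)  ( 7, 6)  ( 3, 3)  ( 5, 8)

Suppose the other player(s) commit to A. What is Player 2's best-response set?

u_2(P vs A) = 1
u_2(Q vs A) = 4
u_2(R vs A) = 6
u_2(S vs A) = 1
u_2(T vs A) = 1
max payoff 6 at {R}

argmax u_2 = {R}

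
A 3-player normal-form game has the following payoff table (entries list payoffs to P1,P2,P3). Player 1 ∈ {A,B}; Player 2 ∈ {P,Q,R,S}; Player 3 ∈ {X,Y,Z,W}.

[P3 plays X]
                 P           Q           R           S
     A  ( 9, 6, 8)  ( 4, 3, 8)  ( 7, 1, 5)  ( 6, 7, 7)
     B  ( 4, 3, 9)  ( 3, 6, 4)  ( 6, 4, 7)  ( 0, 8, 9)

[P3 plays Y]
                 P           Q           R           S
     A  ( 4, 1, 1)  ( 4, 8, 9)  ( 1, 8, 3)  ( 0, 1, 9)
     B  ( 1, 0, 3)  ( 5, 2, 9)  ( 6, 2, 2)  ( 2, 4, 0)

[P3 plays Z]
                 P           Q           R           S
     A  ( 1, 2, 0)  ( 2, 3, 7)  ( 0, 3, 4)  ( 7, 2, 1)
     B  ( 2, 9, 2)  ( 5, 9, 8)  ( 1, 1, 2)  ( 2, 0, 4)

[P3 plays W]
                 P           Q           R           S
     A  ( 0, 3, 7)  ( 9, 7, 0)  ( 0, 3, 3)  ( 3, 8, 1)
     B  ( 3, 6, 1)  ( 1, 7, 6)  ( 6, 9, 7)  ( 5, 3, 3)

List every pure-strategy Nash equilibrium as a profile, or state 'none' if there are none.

(A,P,X): not NE [P2→S gives 7>6]
(A,P,Y): not NE [P2→R gives 8>1; P3→X gives 8>1]
(A,P,Z): not NE [P1→B gives 2>1; P2→R gives 3>2; P3→X gives 8>0]
(A,P,W): not NE [P1→B gives 3>0; P2→S gives 8>3; P3→X gives 8>7]
(A,Q,X): not NE [P2→S gives 7>3; P3→Y gives 9>8]
(A,Q,Y): not NE [P1→B gives 5>4]
(A,Q,Z): not NE [P1→B gives 5>2; P3→Y gives 9>7]
(A,Q,W): not NE [P2→S gives 8>7; P3→Y gives 9>0]
(A,R,X): not NE [P2→S gives 7>1]
(A,R,Y): not NE [P1→B gives 6>1; P3→X gives 5>3]
(A,R,Z): not NE [P1→B gives 1>0; P3→X gives 5>4]
(A,R,W): not NE [P1→B gives 6>0; P2→S gives 8>3; P3→X gives 5>3]
(A,S,X): not NE [P3→Y gives 9>7]
(A,S,Y): not NE [P1→B gives 2>0; P2→R gives 8>1]
(A,S,Z): not NE [P2→R gives 3>2; P3→Y gives 9>1]
(A,S,W): not NE [P1→B gives 5>3; P3→Y gives 9>1]
(B,P,X): not NE [P1→A gives 9>4; P2→S gives 8>3]
(B,P,Y): not NE [P1→A gives 4>1; P2→S gives 4>0; P3→X gives 9>3]
(B,P,Z): not NE [P3→X gives 9>2]
(B,P,W): not NE [P2→R gives 9>6; P3→X gives 9>1]
(B,Q,X): not NE [P1→A gives 4>3; P2→S gives 8>6; P3→Y gives 9>4]
(B,Q,Y): not NE [P2→S gives 4>2]
(B,Q,Z): not NE [P3→Y gives 9>8]
(B,Q,W): not NE [P1→A gives 9>1; P2→R gives 9>7; P3→Y gives 9>6]
(B,R,X): not NE [P1→A gives 7>6; P2→S gives 8>4]
(B,R,Y): not NE [P2→S gives 4>2; P3→W gives 7>2]
(B,R,Z): not NE [P2→Q gives 9>1; P3→W gives 7>2]
(B,R,W): NE
(B,S,X): not NE [P1→A gives 6>0]
(B,S,Y): not NE [P3→X gives 9>0]
(B,S,Z): not NE [P1→A gives 7>2; P2→Q gives 9>0; P3→X gives 9>4]
(B,S,W): not NE [P2→R gives 9>3; P3→X gives 9>3]

Nash profiles: (B,R,W)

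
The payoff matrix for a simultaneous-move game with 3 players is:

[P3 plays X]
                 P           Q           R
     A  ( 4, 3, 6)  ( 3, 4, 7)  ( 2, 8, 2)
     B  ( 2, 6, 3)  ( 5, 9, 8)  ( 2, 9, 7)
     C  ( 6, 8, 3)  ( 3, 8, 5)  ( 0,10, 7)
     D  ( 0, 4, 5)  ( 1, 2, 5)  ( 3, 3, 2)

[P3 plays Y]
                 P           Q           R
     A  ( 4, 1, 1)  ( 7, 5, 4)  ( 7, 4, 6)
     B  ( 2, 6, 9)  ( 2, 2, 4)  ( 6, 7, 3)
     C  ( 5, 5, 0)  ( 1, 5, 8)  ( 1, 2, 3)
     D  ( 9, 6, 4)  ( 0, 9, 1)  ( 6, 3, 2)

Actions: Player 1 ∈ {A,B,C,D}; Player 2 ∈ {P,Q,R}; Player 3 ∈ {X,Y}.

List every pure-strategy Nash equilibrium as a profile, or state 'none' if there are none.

(A,P,X): not NE [P1→C gives 6>4; P2→R gives 8>3]
(A,P,Y): not NE [P1→D gives 9>4; P2→Q gives 5>1; P3→X gives 6>1]
(A,Q,X): not NE [P1→B gives 5>3; P2→R gives 8>4]
(A,Q,Y): not NE [P3→X gives 7>4]
(A,R,X): not NE [P1→D gives 3>2; P3→Y gives 6>2]
(A,R,Y): not NE [P2→Q gives 5>4]
(B,P,X): not NE [P1→C gives 6>2; P2→R gives 9>6; P3→Y gives 9>3]
(B,P,Y): not NE [P1→D gives 9>2; P2→R gives 7>6]
(B,Q,X): NE
(B,Q,Y): not NE [P1→A gives 7>2; P2→R gives 7>2; P3→X gives 8>4]
(B,R,X): not NE [P1→D gives 3>2]
(B,R,Y): not NE [P1→A gives 7>6; P3→X gives 7>3]
(C,P,X): not NE [P2→R gives 10>8]
(C,P,Y): not NE [P1→D gives 9>5; P3→X gives 3>0]
(C,Q,X): not NE [P1→B gives 5>3; P2→R gives 10>8; P3→Y gives 8>5]
(C,Q,Y): not NE [P1→A gives 7>1]
(C,R,X): not NE [P1→D gives 3>0]
(C,R,Y): not NE [P1→A gives 7>1; P2→Q gives 5>2; P3→X gives 7>3]
(D,P,X): not NE [P1→C gives 6>0]
(D,P,Y): not NE [P2→Q gives 9>6; P3→X gives 5>4]
(D,Q,X): not NE [P1→B gives 5>1; P2→P gives 4>2]
(D,Q,Y): not NE [P1→A gives 7>0; P3→X gives 5>1]
(D,R,X): not NE [P2→P gives 4>3]
(D,R,Y): not NE [P1→A gives 7>6; P2→Q gives 9>3]

PSNE = {(B,Q,X)}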